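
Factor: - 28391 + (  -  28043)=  - 56434 =- 2^1*7^1 * 29^1*139^1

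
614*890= 546460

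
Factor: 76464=2^4* 3^4 * 59^1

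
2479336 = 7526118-5046782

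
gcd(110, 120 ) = 10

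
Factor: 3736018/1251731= 2^1*11^1*73^ ( - 1 ) * 1319^( - 1 )* 13063^1 = 287386/96287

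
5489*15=82335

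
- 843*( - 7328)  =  6177504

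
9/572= 9/572= 0.02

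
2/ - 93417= -2/93417 = -  0.00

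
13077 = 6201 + 6876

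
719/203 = 3+110/203 =3.54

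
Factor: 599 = 599^1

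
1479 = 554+925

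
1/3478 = 1/3478  =  0.00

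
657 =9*73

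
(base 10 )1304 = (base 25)224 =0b10100011000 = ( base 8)2430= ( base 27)1L8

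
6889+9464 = 16353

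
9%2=1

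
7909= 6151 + 1758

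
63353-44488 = 18865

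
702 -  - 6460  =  7162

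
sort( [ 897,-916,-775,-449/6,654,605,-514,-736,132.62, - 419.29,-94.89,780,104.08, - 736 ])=[- 916,-775,  -  736,-736, - 514, - 419.29, - 94.89, - 449/6,104.08,132.62,605, 654, 780,897] 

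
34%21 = 13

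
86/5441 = 86/5441 = 0.02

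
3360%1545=270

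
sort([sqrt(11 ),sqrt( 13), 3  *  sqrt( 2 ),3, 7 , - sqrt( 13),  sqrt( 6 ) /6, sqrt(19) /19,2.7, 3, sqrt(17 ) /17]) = [ - sqrt( 13 ),sqrt( 19)/19,sqrt(17) /17,  sqrt( 6 )/6, 2.7,3,3 , sqrt(11 ) , sqrt(13), 3 * sqrt( 2),7] 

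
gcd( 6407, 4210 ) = 1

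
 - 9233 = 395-9628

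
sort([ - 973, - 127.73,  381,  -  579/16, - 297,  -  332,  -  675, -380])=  [ - 973, - 675, - 380, - 332, - 297, - 127.73, - 579/16 , 381]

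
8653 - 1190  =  7463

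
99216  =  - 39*( -2544)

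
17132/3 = 5710+2/3 = 5710.67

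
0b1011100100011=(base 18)1051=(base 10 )5923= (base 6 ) 43231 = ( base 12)3517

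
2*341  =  682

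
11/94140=11/94140 = 0.00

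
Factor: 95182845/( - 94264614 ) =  - 31727615/31421538 = - 2^(-1)* 3^( - 2 )*5^1*31^ ( - 1 )*571^1*11113^1*56311^( - 1)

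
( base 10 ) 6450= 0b1100100110010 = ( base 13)2C22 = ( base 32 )69i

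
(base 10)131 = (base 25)56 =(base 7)245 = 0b10000011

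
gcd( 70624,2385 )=1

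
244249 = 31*7879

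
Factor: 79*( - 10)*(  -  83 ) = 65570   =  2^1*5^1 * 79^1*83^1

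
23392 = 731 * 32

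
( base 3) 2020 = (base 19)33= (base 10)60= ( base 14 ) 44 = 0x3C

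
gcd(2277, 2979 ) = 9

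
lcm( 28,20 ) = 140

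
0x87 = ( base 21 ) 69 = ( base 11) 113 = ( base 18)79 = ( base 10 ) 135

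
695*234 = 162630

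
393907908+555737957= 949645865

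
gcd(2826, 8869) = 1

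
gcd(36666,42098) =1358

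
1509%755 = 754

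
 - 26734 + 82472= 55738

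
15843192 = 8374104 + 7469088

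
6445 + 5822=12267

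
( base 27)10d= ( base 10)742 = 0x2e6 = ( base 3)1000111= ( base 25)14h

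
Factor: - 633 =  - 3^1*211^1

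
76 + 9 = 85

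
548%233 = 82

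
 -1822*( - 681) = 1240782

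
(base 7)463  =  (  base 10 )241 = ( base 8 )361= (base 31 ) 7O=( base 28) 8H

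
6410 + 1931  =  8341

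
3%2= 1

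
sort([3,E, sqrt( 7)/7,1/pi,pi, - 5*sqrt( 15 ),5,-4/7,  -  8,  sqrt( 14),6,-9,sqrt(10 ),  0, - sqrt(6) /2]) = [-5*sqrt( 15)  , -9, - 8, - sqrt(6)/2, - 4/7, 0,1/pi, sqrt ( 7)/7, E,3,pi,sqrt(10),sqrt(14),5,6]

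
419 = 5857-5438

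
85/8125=17/1625 = 0.01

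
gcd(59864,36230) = 2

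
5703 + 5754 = 11457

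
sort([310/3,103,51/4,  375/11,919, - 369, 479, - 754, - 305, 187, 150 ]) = [ -754, - 369, - 305, 51/4,375/11,103,  310/3 , 150,187,479, 919]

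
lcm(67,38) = 2546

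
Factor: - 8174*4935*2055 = -2^1*3^2*5^2 * 7^1*47^1*61^1*67^1*137^1=- 82896007950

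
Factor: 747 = 3^2*83^1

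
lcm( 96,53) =5088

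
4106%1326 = 128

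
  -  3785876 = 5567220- 9353096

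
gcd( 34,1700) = 34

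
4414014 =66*66879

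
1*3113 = 3113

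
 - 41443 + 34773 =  - 6670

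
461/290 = 1 + 171/290 = 1.59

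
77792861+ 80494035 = 158286896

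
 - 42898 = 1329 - 44227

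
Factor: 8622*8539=73623258=2^1 * 3^2*479^1*8539^1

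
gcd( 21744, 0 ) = 21744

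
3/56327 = 3/56327 = 0.00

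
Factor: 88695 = 3^5*5^1*73^1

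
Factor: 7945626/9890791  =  2^1 * 3^1*  13^1*23^1*43^1*103^1*9890791^( - 1)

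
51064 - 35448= 15616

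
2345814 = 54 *43441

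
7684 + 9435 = 17119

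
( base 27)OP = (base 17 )25A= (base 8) 1241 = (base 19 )1g8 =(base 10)673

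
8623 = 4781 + 3842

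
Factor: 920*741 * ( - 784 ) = -534468480 = - 2^7*3^1 *5^1*7^2*13^1*19^1 *23^1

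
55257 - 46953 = 8304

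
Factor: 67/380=2^( - 2)*5^( - 1)*19^(-1)*67^1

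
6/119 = 6/119 = 0.05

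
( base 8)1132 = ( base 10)602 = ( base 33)i8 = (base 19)1CD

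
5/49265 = 1/9853 =0.00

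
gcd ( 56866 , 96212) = 2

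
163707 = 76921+86786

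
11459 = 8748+2711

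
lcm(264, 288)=3168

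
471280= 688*685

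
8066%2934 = 2198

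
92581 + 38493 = 131074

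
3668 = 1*3668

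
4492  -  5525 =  - 1033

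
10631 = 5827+4804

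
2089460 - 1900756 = 188704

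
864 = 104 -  - 760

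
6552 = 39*168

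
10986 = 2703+8283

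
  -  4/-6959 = 4/6959 = 0.00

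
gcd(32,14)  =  2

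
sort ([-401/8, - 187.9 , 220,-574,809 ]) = [ - 574,-187.9, - 401/8,220,809]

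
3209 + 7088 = 10297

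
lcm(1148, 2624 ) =18368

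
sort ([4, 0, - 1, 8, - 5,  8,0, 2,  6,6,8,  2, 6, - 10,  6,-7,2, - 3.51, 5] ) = [-10, - 7, - 5,-3.51, - 1,0,0, 2 , 2, 2, 4 , 5,6, 6,6, 6,  8, 8  ,  8 ]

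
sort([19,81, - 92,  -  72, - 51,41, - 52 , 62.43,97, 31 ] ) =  [ - 92, - 72, - 52, -51,19,31,41,62.43,81, 97]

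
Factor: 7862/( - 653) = - 2^1*653^ ( - 1) * 3931^1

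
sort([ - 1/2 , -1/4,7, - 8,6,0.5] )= [ - 8, - 1/2, - 1/4 , 0.5,6,  7]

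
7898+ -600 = 7298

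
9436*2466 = 23269176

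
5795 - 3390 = 2405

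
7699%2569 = 2561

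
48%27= 21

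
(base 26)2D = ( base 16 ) 41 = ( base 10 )65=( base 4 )1001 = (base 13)50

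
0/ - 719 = 0/1 =- 0.00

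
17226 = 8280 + 8946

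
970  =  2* 485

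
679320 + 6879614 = 7558934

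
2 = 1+1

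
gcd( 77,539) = 77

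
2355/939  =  2  +  159/313  =  2.51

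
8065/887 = 9+82/887 = 9.09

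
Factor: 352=2^5 * 11^1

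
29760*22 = 654720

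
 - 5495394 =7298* ( - 753 )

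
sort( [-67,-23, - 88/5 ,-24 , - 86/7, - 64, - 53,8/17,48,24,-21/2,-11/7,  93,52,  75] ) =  [-67, - 64, - 53,- 24, - 23,  -  88/5,-86/7, - 21/2, -11/7,  8/17, 24, 48,52, 75 , 93]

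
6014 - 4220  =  1794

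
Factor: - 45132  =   - 2^2*3^1*3761^1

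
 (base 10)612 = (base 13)381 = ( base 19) 1D4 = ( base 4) 21210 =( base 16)264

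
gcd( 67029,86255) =1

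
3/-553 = - 3/553= -0.01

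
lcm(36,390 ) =2340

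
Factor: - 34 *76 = - 2584 = - 2^3*17^1  *19^1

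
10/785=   2/157 = 0.01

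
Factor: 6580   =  2^2*5^1*7^1*47^1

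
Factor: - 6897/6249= - 11^2 *19^1* 2083^(- 1) = - 2299/2083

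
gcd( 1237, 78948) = 1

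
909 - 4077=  - 3168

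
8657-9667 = -1010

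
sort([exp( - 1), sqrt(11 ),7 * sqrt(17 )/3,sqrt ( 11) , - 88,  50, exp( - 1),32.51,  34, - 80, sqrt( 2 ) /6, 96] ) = [ - 88, - 80,sqrt(2)/6, exp ( - 1), exp ( - 1), sqrt(11 ),  sqrt(11 ), 7*sqrt( 17) /3,  32.51, 34,  50, 96]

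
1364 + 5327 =6691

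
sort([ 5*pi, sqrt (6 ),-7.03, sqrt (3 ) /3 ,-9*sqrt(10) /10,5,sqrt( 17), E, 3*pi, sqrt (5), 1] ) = [ - 7.03, - 9*sqrt(10 ) /10, sqrt(3) /3, 1,sqrt( 5),sqrt( 6 ), E,sqrt(17), 5,3*pi,5*pi]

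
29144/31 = 940+4/31 = 940.13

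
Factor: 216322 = 2^1*108161^1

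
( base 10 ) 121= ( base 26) 4H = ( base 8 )171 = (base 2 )1111001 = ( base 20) 61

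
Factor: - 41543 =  -41543^1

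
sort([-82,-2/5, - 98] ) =[ - 98, - 82, - 2/5 ] 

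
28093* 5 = 140465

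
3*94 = 282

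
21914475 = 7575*2893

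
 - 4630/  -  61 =4630/61 =75.90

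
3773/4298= 539/614 = 0.88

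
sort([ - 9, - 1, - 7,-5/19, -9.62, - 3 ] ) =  [-9.62,-9,-7,-3,-1,-5/19] 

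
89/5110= 89/5110 =0.02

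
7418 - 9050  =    -  1632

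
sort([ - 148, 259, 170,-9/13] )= [-148, - 9/13,170, 259 ] 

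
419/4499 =419/4499 = 0.09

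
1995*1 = 1995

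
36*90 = 3240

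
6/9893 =6/9893 =0.00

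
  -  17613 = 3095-20708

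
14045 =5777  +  8268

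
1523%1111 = 412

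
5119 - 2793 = 2326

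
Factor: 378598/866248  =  2^(  -  2 )*11^1*19^( - 1 ) * 41^( - 1)*139^( - 1 )*17209^1= 189299/433124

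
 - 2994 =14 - 3008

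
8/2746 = 4/1373 = 0.00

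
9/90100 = 9/90100 =0.00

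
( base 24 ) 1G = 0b101000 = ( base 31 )19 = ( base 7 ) 55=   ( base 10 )40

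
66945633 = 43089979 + 23855654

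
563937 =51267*11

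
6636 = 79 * 84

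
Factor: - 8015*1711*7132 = - 97805858780 = - 2^2 *5^1*7^1*29^1*59^1*229^1*1783^1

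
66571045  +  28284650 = 94855695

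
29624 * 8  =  236992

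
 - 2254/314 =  - 8 + 129/157 = - 7.18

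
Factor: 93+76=13^2 = 169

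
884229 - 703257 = 180972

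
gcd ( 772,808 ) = 4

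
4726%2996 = 1730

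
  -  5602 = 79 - 5681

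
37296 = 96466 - 59170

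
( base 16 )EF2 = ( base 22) 7JK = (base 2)111011110010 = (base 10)3826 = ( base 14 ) 1574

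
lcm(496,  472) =29264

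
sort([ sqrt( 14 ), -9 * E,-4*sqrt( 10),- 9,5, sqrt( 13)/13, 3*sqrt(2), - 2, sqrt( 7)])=[ - 9 * E,- 4*sqrt(10),-9, - 2, sqrt( 13 ) /13,sqrt( 7 ),  sqrt ( 14) , 3*sqrt( 2), 5 ]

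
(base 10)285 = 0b100011101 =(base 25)ba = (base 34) 8d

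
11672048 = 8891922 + 2780126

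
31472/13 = 31472/13 = 2420.92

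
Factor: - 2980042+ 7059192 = 4079150 = 2^1*5^2*17^1*4799^1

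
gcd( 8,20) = 4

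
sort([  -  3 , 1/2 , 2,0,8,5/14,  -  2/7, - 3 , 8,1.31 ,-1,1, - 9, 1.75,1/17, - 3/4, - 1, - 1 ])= [ - 9,-3, - 3, - 1,  -  1, - 1, -3/4, - 2/7, 0,1/17,5/14, 1/2,1 , 1.31, 1.75,2 , 8,8]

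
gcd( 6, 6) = 6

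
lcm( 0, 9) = 0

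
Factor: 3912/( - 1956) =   -  2^1 = - 2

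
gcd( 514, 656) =2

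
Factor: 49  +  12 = 61  =  61^1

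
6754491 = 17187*393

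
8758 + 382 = 9140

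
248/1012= 62/253 =0.25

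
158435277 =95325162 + 63110115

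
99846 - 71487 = 28359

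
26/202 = 13/101  =  0.13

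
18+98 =116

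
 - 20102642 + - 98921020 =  - 119023662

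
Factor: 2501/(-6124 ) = - 2^(- 2 )*41^1 * 61^1*1531^ ( - 1)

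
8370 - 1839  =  6531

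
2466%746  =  228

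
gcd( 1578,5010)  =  6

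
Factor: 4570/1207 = 2^1*5^1*17^( - 1 )*71^( - 1) *457^1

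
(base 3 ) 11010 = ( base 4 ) 1233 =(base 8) 157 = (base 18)63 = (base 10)111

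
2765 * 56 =154840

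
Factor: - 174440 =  - 2^3*5^1*7^2*89^1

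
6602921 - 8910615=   -  2307694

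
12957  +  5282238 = 5295195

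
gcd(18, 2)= 2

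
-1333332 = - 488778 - 844554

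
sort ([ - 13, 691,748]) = [ - 13, 691, 748]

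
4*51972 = 207888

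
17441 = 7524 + 9917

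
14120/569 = 24 + 464/569  =  24.82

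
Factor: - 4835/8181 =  - 3^( - 4 )*5^1*101^( - 1 )*967^1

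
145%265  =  145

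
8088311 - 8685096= -596785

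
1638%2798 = 1638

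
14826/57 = 260  +  2/19  =  260.11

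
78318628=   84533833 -6215205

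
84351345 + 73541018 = 157892363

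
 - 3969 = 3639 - 7608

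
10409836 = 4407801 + 6002035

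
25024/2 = 12512 = 12512.00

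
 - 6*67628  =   - 405768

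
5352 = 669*8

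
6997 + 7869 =14866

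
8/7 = 8/7 = 1.14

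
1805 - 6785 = - 4980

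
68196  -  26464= 41732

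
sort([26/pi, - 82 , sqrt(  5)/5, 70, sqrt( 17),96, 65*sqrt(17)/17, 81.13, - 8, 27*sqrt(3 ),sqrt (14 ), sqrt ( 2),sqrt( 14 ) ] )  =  [ -82, -8, sqrt(5)/5, sqrt(2),  sqrt(14), sqrt( 14 ),sqrt( 17), 26/pi , 65*sqrt (17) /17, 27*sqrt(3),  70,81.13, 96]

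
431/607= 431/607= 0.71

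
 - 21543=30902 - 52445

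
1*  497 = 497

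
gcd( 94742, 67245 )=1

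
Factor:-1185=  - 3^1*5^1*79^1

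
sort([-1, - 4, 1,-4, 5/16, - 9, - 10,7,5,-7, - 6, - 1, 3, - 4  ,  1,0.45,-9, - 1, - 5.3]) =[ -10, - 9, - 9, - 7,- 6, - 5.3, - 4,- 4,-4, - 1, - 1,-1, 5/16,0.45,1,1, 3, 5, 7 ]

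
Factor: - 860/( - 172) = 5 = 5^1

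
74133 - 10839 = 63294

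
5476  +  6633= 12109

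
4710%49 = 6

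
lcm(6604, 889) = 46228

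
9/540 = 1/60 = 0.02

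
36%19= 17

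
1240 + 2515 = 3755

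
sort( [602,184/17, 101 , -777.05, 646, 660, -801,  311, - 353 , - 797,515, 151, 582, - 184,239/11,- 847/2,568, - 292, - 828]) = [ - 828,-801,- 797, - 777.05, - 847/2, - 353, - 292 , - 184,184/17,239/11, 101,151,  311,515,  568,582,602,646, 660 ]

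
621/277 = 2 + 67/277 = 2.24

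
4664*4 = 18656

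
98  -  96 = 2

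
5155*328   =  1690840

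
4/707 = 4/707  =  0.01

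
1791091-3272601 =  - 1481510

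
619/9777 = 619/9777 = 0.06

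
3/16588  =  3/16588= 0.00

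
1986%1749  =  237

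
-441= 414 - 855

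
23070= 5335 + 17735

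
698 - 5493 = -4795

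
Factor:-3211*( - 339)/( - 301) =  - 1088529/301  =  - 3^1*7^(  -  1 )*13^2*19^1*43^( - 1)*113^1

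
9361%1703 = 846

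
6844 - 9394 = - 2550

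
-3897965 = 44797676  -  48695641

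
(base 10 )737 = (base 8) 1341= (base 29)PC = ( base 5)10422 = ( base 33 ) MB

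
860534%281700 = 15434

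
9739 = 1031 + 8708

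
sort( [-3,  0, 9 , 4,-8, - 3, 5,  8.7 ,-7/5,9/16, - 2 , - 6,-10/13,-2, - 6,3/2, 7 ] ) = [- 8,-6, - 6,-3, - 3, - 2, - 2,-7/5, -10/13,  0,9/16, 3/2,4, 5,7,8.7,9 ] 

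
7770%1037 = 511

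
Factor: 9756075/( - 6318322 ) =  - 2^( - 1) * 3^1*5^2*7^1* 17^(-1)* 18583^1 * 185833^ ( - 1)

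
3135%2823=312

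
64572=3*21524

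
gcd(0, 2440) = 2440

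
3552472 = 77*46136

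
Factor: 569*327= 3^1 * 109^1*569^1 = 186063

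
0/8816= 0 = 0.00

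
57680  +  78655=136335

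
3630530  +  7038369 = 10668899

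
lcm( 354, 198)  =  11682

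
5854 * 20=117080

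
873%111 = 96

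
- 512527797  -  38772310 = - 551300107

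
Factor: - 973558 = -2^1 * 47^1*10357^1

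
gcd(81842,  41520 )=2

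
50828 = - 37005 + 87833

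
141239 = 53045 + 88194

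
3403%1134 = 1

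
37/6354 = 37/6354=0.01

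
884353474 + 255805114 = 1140158588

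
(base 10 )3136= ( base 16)c40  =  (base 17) ae8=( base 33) 2t1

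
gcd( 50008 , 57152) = 7144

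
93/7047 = 31/2349 = 0.01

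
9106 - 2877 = 6229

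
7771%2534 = 169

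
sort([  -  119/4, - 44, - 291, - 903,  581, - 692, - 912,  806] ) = [ - 912 ,-903,  -  692 ,- 291,-44, -119/4 , 581,  806] 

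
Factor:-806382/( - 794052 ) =2^(-1 )* 3^1 *7^( - 1 )*23^( - 1) * 109^1  =  327/322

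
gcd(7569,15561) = 9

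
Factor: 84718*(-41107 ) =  - 3482502826 = - 2^1*11^1  *  37^1 * 101^1*42359^1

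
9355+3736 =13091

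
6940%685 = 90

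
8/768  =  1/96 = 0.01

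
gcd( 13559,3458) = 91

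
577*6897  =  3979569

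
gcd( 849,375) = 3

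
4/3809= 4/3809 = 0.00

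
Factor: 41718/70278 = 13^( - 1) *53^( - 1)*409^1= 409/689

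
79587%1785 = 1047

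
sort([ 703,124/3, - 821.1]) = [ - 821.1,124/3,703 ] 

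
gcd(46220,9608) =4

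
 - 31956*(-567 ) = 18119052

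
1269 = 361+908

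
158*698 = 110284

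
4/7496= 1/1874 = 0.00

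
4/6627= 4/6627 = 0.00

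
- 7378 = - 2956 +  - 4422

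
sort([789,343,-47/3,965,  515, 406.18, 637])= [ - 47/3, 343, 406.18,515,637 , 789,965 ] 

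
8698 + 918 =9616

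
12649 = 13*973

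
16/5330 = 8/2665 = 0.00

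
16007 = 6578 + 9429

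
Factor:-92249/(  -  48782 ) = 2^(-1 )*29^1*3181^1 * 24391^ (- 1 ) 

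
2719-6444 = -3725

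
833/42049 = 119/6007 = 0.02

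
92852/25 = 92852/25 = 3714.08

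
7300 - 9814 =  - 2514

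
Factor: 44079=3^1*7^1*2099^1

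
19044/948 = 1587/79 = 20.09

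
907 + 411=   1318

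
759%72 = 39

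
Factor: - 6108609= -3^1*13^1*156631^1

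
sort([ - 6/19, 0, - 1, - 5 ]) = [ - 5, - 1, - 6/19,0 ]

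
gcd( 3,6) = 3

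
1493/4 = 373  +  1/4 = 373.25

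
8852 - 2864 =5988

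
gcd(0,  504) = 504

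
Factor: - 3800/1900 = -2= - 2^1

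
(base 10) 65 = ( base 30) 25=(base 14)49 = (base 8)101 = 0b1000001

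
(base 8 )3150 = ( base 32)1J8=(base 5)23030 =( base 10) 1640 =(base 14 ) 852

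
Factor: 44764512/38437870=2^4* 3^1*5^(-1 )*13^1 * 211^( - 1) * 18217^( - 1 )*35869^1 = 22382256/19218935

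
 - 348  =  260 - 608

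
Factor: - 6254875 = -5^3*11^1*4549^1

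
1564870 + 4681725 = 6246595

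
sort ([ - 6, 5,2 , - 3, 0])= [ - 6, - 3,0,2,5]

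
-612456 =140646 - 753102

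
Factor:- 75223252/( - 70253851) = 2^2*13^2*223^1*499^1 * 1303^(- 1 )*53917^( - 1)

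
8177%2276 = 1349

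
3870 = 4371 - 501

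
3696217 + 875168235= 878864452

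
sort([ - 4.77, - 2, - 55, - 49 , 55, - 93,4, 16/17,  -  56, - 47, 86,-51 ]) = [ - 93, - 56, - 55, - 51, - 49, - 47, -4.77, - 2,16/17, 4,55, 86] 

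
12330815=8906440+3424375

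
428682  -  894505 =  - 465823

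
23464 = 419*56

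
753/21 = 251/7 = 35.86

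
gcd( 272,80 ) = 16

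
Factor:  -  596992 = - 2^10*11^1 * 53^1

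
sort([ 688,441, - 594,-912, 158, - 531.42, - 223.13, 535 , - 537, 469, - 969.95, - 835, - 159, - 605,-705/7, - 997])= [ - 997, - 969.95, - 912,-835, -605, - 594, - 537,-531.42,  -  223.13, - 159, - 705/7,  158,441,469 , 535, 688 ] 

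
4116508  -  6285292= - 2168784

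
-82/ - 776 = 41/388 = 0.11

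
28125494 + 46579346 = 74704840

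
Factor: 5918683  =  5918683^1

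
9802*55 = 539110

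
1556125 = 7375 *211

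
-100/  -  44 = 2 + 3/11 = 2.27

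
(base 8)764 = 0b111110100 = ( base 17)1C7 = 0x1f4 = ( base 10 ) 500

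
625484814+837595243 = 1463080057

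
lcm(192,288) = 576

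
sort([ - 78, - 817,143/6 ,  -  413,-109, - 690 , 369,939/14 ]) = [ -817 ,-690,-413,-109 , - 78, 143/6, 939/14,369 ] 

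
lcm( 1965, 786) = 3930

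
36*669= 24084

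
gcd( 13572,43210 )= 58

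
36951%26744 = 10207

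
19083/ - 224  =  -86 + 181/224  =  - 85.19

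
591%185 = 36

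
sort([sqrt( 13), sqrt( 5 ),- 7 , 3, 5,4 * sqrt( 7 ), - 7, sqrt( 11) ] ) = [ - 7, - 7, sqrt( 5),3, sqrt( 11),sqrt( 13 ), 5, 4*sqrt( 7 )]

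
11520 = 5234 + 6286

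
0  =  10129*0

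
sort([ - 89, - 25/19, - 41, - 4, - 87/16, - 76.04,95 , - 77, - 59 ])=[ - 89, - 77, - 76.04 , - 59, -41, - 87/16, - 4, - 25/19,95 ]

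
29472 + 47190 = 76662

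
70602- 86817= - 16215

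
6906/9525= 2302/3175 = 0.73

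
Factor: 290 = 2^1*5^1*29^1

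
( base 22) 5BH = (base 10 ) 2679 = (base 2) 101001110111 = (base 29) 35b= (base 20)6dj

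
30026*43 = 1291118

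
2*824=1648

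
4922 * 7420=36521240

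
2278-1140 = 1138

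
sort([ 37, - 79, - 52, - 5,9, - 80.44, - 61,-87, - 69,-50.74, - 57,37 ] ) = [  -  87, - 80.44, - 79,-69, - 61 , - 57,-52, - 50.74  ,-5, 9,37,37 ] 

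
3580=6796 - 3216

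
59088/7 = 8441 + 1/7= 8441.14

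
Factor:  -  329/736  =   - 2^( - 5)*7^1*23^( - 1)*47^1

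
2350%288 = 46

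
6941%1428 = 1229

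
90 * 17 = 1530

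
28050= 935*30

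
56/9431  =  56/9431 = 0.01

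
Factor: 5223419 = 107^1 * 48817^1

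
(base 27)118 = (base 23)1A5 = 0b1011111100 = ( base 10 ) 764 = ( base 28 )R8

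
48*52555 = 2522640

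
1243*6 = 7458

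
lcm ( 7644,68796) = 68796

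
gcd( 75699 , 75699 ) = 75699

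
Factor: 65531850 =2^1*3^1*5^2*53^1*  8243^1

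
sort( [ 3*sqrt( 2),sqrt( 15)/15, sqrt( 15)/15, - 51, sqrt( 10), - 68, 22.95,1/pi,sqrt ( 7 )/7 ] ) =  [ - 68, - 51,  sqrt( 15)/15, sqrt( 15 ) /15,1/pi, sqrt( 7)/7 , sqrt ( 10), 3*sqrt( 2), 22.95 ]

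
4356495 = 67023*65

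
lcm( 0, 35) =0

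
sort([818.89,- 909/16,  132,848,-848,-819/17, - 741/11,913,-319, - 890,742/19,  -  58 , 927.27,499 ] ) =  [ -890, - 848, - 319, - 741/11  , - 58, -909/16, - 819/17, 742/19,132, 499,818.89, 848,913,927.27]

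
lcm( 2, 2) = 2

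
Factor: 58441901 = 7^1*8348843^1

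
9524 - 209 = 9315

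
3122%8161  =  3122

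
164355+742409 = 906764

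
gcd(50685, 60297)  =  3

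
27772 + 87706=115478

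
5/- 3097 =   -  1 + 3092/3097 = - 0.00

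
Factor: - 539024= - 2^4* 59^1 * 571^1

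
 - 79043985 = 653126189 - 732170174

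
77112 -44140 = 32972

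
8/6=4/3 = 1.33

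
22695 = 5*4539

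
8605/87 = 98 + 79/87 =98.91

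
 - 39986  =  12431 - 52417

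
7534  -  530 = 7004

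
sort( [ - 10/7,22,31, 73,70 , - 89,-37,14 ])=[ -89, - 37, - 10/7,14,22,31,70,  73]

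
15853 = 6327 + 9526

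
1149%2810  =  1149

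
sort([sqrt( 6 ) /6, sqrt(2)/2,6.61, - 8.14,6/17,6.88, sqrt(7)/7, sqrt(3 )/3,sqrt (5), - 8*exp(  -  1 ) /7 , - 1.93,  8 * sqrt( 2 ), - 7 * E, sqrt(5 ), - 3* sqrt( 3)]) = [-7*E,-8.14, - 3*sqrt(3), - 1.93, - 8* exp( - 1 )/7, 6/17, sqrt( 7) /7,sqrt( 6 )/6,  sqrt(3 )/3, sqrt( 2)/2, sqrt(5),sqrt(  5 ), 6.61,6.88,8 * sqrt(2 )] 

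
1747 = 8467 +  - 6720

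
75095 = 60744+14351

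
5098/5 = 1019 + 3/5= 1019.60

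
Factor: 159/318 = 1/2 = 2^( - 1 ) 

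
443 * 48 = 21264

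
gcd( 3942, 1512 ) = 54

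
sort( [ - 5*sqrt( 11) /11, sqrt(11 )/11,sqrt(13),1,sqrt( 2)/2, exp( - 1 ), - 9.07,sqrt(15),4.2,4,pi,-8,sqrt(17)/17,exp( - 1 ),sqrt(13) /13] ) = [ - 9.07, - 8, - 5*sqrt( 11)/11,  sqrt(17) /17,sqrt( 13 )/13,sqrt( 11 )/11,exp( - 1 ), exp( - 1 ), sqrt( 2 )/2, 1,pi,sqrt( 13),sqrt ( 15),4,4.2]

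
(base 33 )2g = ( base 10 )82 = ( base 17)4e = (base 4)1102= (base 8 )122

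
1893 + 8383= 10276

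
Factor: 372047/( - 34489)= -7^( - 1)*379^( - 1 )*28619^1 = -28619/2653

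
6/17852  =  3/8926 = 0.00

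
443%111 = 110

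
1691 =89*19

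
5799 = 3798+2001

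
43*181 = 7783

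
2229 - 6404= - 4175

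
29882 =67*446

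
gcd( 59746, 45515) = 1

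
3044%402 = 230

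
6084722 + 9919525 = 16004247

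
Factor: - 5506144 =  - 2^5*7^1 * 47^1*523^1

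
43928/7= 43928/7 = 6275.43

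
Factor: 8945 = 5^1 * 1789^1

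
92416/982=94 + 54/491 = 94.11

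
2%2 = 0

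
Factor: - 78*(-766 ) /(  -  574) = - 29874/287 = -2^1*3^1  *7^( - 1 )*13^1*41^( - 1)*383^1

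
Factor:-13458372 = -2^2*3^1*59^1*19009^1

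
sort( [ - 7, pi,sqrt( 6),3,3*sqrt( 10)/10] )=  [ - 7,3 * sqrt(10) /10, sqrt(6),3, pi]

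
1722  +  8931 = 10653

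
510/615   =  34/41 = 0.83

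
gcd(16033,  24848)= 1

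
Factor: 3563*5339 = 7^1*19^1 *281^1 * 509^1 = 19022857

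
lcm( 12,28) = 84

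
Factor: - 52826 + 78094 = 2^2*6317^1 = 25268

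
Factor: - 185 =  - 5^1*37^1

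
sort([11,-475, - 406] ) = [-475, - 406, 11]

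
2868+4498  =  7366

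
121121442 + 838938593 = 960060035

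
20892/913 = 22 + 806/913 = 22.88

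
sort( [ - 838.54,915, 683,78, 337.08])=[ - 838.54,78,337.08,683, 915 ] 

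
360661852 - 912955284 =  - 552293432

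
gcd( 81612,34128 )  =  36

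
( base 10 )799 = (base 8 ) 1437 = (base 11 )667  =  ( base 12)567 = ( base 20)1JJ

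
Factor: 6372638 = 2^1*19^1*67^1*2503^1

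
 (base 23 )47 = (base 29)3C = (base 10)99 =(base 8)143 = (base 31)36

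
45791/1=45791 = 45791.00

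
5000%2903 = 2097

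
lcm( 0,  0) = 0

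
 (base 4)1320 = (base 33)3L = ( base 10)120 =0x78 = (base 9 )143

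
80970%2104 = 1018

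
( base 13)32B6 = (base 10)7078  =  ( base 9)10634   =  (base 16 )1BA6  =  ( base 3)100201011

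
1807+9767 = 11574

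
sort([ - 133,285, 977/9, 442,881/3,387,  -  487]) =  [ - 487, - 133, 977/9, 285,881/3, 387,  442]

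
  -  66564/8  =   - 16641/2 = -8320.50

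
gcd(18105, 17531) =1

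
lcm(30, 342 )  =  1710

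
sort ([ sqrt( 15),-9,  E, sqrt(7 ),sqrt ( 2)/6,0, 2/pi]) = [ - 9,0,sqrt (2) /6,2/pi,sqrt( 7), E,sqrt( 15)]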